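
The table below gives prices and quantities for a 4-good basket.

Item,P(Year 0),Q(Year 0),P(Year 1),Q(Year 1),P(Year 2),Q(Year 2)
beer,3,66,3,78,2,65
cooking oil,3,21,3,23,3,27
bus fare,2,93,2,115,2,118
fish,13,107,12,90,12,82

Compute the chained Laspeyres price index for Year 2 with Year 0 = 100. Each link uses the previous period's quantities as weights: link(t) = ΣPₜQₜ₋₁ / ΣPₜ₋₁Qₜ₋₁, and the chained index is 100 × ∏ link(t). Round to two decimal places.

Link Year 0→Year 1:
ΣP(Year 1)Q(Year 0) = 3×66 + 3×21 + 2×93 + 12×107 = 198 + 63 + 186 + 1284 = 1731
ΣP(Year 0)Q(Year 0) = 3×66 + 3×21 + 2×93 + 13×107 = 198 + 63 + 186 + 1391 = 1838
link = 1731/1838 = 0.941785
Link Year 1→Year 2:
ΣP(Year 2)Q(Year 1) = 2×78 + 3×23 + 2×115 + 12×90 = 156 + 69 + 230 + 1080 = 1535
ΣP(Year 1)Q(Year 1) = 3×78 + 3×23 + 2×115 + 12×90 = 234 + 69 + 230 + 1080 = 1613
link = 1535/1613 = 0.951643
Chained index = 100 × 0.941785 × 0.951643 = 89.6243

89.62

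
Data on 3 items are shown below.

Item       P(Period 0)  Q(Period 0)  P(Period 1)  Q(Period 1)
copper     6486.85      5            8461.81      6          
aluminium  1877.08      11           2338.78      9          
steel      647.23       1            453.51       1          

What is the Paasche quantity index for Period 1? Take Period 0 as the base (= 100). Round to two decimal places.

Paasche quantity index uses current-period prices as weights.
ΣP(Period 1)·Q(Period 1) = 8461.81×6 + 2338.78×9 + 453.51×1 = 50770.86 + 21049.02 + 453.51 = 72273.39
ΣP(Period 1)·Q(Period 0) = 8461.81×5 + 2338.78×11 + 453.51×1 = 42309.05 + 25726.58 + 453.51 = 68489.14
Index = 72273.39 / 68489.14 × 100 = 105.5253

105.53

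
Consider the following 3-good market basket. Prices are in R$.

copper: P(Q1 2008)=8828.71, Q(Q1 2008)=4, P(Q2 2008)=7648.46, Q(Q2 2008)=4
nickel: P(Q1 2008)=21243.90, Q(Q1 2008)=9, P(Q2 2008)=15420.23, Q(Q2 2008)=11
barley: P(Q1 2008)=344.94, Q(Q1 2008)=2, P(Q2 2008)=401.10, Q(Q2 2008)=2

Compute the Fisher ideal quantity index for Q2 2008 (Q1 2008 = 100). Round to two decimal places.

118.41

Laspeyres component (base-period weights):
ΣP(Q1 2008)Q(Q2 2008) = 8828.71×4 + 21243.90×11 + 344.94×2 = 35314.84 + 233682.9 + 689.88 = 269687.62
ΣP(Q1 2008)Q(Q1 2008) = 8828.71×4 + 21243.90×9 + 344.94×2 = 35314.84 + 191195.1 + 689.88 = 227199.82
L = 269687.62 / 227199.82 × 100 = 118.7006
Paasche component (current-period weights):
ΣP(Q2 2008)Q(Q2 2008) = 7648.46×4 + 15420.23×11 + 401.10×2 = 30593.84 + 169622.53 + 802.2 = 201018.57
ΣP(Q2 2008)Q(Q1 2008) = 7648.46×4 + 15420.23×9 + 401.10×2 = 30593.84 + 138782.07 + 802.2 = 170178.11
P = 201018.57 / 170178.11 × 100 = 118.1225
Fisher = √(L × P) = √(118.7006 × 118.1225) = 118.4112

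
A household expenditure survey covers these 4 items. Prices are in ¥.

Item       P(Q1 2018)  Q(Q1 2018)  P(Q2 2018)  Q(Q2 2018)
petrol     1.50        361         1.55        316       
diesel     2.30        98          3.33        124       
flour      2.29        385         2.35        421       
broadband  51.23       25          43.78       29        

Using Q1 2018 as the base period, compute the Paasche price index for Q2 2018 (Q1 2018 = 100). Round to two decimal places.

Paasche price index uses current-period quantities as weights.
ΣP(Q2 2018)·Q(Q2 2018) = 1.55×316 + 3.33×124 + 2.35×421 + 43.78×29 = 489.8 + 412.92 + 989.35 + 1269.62 = 3161.69
ΣP(Q1 2018)·Q(Q2 2018) = 1.50×316 + 2.30×124 + 2.29×421 + 51.23×29 = 474 + 285.2 + 964.09 + 1485.67 = 3208.96
Index = 3161.69 / 3208.96 × 100 = 98.5269

98.53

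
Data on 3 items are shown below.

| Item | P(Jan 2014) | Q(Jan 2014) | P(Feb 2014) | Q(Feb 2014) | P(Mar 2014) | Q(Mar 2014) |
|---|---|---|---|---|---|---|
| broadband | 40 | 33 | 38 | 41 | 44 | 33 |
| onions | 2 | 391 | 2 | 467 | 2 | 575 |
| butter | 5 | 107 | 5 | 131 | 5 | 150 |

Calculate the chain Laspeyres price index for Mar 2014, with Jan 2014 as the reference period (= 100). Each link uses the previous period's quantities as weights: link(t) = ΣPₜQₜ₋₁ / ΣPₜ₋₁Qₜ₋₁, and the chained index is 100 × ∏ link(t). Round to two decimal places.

105.12

Link Jan 2014→Feb 2014:
ΣP(Feb 2014)Q(Jan 2014) = 38×33 + 2×391 + 5×107 = 1254 + 782 + 535 = 2571
ΣP(Jan 2014)Q(Jan 2014) = 40×33 + 2×391 + 5×107 = 1320 + 782 + 535 = 2637
link = 2571/2637 = 0.974972
Link Feb 2014→Mar 2014:
ΣP(Mar 2014)Q(Feb 2014) = 44×41 + 2×467 + 5×131 = 1804 + 934 + 655 = 3393
ΣP(Feb 2014)Q(Feb 2014) = 38×41 + 2×467 + 5×131 = 1558 + 934 + 655 = 3147
link = 3393/3147 = 1.078170
Chained index = 100 × 0.974972 × 1.078170 = 105.1185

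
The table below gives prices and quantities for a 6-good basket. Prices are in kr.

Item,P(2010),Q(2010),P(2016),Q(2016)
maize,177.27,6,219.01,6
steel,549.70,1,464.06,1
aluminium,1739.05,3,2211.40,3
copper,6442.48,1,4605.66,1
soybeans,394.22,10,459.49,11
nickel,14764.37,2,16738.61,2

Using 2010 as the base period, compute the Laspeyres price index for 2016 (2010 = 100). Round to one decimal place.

Laspeyres price index uses base-period quantities as weights.
ΣP(2016)·Q(2010) = 219.01×6 + 464.06×1 + 2211.40×3 + 4605.66×1 + 459.49×10 + 16738.61×2 = 1314.06 + 464.06 + 6634.2 + 4605.66 + 4594.9 + 33477.22 = 51090.1
ΣP(2010)·Q(2010) = 177.27×6 + 549.70×1 + 1739.05×3 + 6442.48×1 + 394.22×10 + 14764.37×2 = 1063.62 + 549.7 + 5217.15 + 6442.48 + 3942.2 + 29528.74 = 46743.89
Index = 51090.1 / 46743.89 × 100 = 109.2979

109.3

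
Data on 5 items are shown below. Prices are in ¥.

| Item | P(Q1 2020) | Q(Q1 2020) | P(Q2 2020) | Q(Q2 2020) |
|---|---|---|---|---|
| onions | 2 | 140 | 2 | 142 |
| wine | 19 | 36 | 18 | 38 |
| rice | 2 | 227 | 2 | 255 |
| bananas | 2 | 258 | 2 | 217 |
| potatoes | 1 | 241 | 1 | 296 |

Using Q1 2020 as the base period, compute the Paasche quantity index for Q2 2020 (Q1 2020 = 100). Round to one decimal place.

103.2

Paasche quantity index uses current-period prices as weights.
ΣP(Q2 2020)·Q(Q2 2020) = 2×142 + 18×38 + 2×255 + 2×217 + 1×296 = 284 + 684 + 510 + 434 + 296 = 2208
ΣP(Q2 2020)·Q(Q1 2020) = 2×140 + 18×36 + 2×227 + 2×258 + 1×241 = 280 + 648 + 454 + 516 + 241 = 2139
Index = 2208 / 2139 × 100 = 103.2258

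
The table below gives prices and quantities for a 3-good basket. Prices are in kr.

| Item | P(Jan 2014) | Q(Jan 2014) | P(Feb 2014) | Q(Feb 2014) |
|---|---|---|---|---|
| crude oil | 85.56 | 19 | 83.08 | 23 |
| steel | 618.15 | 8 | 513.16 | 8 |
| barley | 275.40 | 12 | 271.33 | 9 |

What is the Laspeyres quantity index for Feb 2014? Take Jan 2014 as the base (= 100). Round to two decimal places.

95.10

Laspeyres quantity index uses base-period prices as weights.
ΣP(Jan 2014)·Q(Feb 2014) = 85.56×23 + 618.15×8 + 275.40×9 = 1967.88 + 4945.2 + 2478.6 = 9391.68
ΣP(Jan 2014)·Q(Jan 2014) = 85.56×19 + 618.15×8 + 275.40×12 = 1625.64 + 4945.2 + 3304.8 = 9875.64
Index = 9391.68 / 9875.64 × 100 = 95.0995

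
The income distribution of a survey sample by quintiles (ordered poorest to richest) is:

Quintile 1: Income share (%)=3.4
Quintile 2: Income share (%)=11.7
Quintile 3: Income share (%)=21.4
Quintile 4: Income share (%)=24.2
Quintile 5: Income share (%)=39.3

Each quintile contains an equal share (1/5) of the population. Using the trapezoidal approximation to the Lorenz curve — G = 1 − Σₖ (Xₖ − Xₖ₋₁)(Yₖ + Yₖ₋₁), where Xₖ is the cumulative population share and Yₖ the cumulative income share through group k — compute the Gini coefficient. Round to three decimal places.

0.337

Cumulative income shares Yₖ: 0.0340, 0.1510, 0.3650, 0.6070, 1.0000
Σ (Xₖ−Xₖ₋₁)(Yₖ+Yₖ₋₁) = (1/5)(0.0340+0.0000) + (1/5)(0.1510+0.0340) + (1/5)(0.3650+0.1510) + (1/5)(0.6070+0.3650) + (1/5)(1.0000+0.6070)
  = 0.0068 + 0.0370 + 0.1032 + 0.1944 + 0.3214 = 0.6628
G = 1 − 0.6628 = 0.3372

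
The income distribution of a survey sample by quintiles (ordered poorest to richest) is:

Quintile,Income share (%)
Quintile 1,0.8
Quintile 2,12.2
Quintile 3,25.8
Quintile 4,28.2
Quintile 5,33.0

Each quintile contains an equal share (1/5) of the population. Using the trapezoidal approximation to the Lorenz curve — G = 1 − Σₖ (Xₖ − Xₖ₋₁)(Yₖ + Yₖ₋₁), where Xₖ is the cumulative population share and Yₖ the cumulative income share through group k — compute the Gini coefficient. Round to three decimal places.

Cumulative income shares Yₖ: 0.0080, 0.1300, 0.3880, 0.6700, 1.0000
Σ (Xₖ−Xₖ₋₁)(Yₖ+Yₖ₋₁) = (1/5)(0.0080+0.0000) + (1/5)(0.1300+0.0080) + (1/5)(0.3880+0.1300) + (1/5)(0.6700+0.3880) + (1/5)(1.0000+0.6700)
  = 0.0016 + 0.0276 + 0.1036 + 0.2116 + 0.3340 = 0.6784
G = 1 − 0.6784 = 0.3216

0.322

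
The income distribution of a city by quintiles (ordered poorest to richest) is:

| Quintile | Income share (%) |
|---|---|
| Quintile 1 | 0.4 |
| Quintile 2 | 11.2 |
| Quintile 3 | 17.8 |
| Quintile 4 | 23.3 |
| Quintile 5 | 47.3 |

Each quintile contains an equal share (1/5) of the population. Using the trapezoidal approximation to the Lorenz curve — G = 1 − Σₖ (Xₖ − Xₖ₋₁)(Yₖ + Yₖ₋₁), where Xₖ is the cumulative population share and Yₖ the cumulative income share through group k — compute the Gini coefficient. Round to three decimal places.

0.424

Cumulative income shares Yₖ: 0.0040, 0.1160, 0.2940, 0.5270, 1.0000
Σ (Xₖ−Xₖ₋₁)(Yₖ+Yₖ₋₁) = (1/5)(0.0040+0.0000) + (1/5)(0.1160+0.0040) + (1/5)(0.2940+0.1160) + (1/5)(0.5270+0.2940) + (1/5)(1.0000+0.5270)
  = 0.0008 + 0.0240 + 0.0820 + 0.1642 + 0.3054 = 0.5764
G = 1 − 0.5764 = 0.4236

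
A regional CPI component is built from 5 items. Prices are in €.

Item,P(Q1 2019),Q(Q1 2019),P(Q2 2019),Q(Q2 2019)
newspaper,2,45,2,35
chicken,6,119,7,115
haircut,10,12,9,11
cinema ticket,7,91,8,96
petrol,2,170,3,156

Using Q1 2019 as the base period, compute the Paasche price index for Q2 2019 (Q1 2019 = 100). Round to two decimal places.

119.20

Paasche price index uses current-period quantities as weights.
ΣP(Q2 2019)·Q(Q2 2019) = 2×35 + 7×115 + 9×11 + 8×96 + 3×156 = 70 + 805 + 99 + 768 + 468 = 2210
ΣP(Q1 2019)·Q(Q2 2019) = 2×35 + 6×115 + 10×11 + 7×96 + 2×156 = 70 + 690 + 110 + 672 + 312 = 1854
Index = 2210 / 1854 × 100 = 119.2017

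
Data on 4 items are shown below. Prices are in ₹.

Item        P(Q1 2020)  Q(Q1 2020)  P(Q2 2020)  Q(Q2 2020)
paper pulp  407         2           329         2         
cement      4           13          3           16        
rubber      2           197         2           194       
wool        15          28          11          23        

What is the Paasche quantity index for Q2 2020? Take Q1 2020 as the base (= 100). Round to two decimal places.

Paasche quantity index uses current-period prices as weights.
ΣP(Q2 2020)·Q(Q2 2020) = 329×2 + 3×16 + 2×194 + 11×23 = 658 + 48 + 388 + 253 = 1347
ΣP(Q2 2020)·Q(Q1 2020) = 329×2 + 3×13 + 2×197 + 11×28 = 658 + 39 + 394 + 308 = 1399
Index = 1347 / 1399 × 100 = 96.2831

96.28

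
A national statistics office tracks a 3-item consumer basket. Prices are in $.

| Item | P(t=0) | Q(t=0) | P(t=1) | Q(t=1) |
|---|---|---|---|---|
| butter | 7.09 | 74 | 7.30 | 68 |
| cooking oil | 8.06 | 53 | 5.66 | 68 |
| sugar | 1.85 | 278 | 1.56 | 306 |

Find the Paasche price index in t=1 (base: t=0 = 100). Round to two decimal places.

Paasche price index uses current-period quantities as weights.
ΣP(t=1)·Q(t=1) = 7.30×68 + 5.66×68 + 1.56×306 = 496.4 + 384.88 + 477.36 = 1358.64
ΣP(t=0)·Q(t=1) = 7.09×68 + 8.06×68 + 1.85×306 = 482.12 + 548.08 + 566.1 = 1596.3
Index = 1358.64 / 1596.3 × 100 = 85.1118

85.11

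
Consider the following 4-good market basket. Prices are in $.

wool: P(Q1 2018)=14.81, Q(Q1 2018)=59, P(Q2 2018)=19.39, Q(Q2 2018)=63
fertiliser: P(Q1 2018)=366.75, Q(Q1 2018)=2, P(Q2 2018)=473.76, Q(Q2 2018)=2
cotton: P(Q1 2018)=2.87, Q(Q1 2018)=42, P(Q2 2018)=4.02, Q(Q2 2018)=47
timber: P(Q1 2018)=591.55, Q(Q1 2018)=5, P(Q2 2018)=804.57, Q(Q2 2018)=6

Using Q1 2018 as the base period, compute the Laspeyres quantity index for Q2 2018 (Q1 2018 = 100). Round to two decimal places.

Laspeyres quantity index uses base-period prices as weights.
ΣP(Q1 2018)·Q(Q2 2018) = 14.81×63 + 366.75×2 + 2.87×47 + 591.55×6 = 933.03 + 733.5 + 134.89 + 3549.3 = 5350.72
ΣP(Q1 2018)·Q(Q1 2018) = 14.81×59 + 366.75×2 + 2.87×42 + 591.55×5 = 873.79 + 733.5 + 120.54 + 2957.75 = 4685.58
Index = 5350.72 / 4685.58 × 100 = 114.1955

114.20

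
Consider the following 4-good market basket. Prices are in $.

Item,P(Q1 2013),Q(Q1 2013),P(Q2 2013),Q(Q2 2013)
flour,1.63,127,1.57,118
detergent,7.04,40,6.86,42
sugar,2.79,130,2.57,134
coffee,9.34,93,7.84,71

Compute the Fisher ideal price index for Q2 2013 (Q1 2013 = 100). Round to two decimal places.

89.74

Laspeyres component (base-period weights):
ΣP(Q2 2013)Q(Q1 2013) = 1.57×127 + 6.86×40 + 2.57×130 + 7.84×93 = 199.39 + 274.4 + 334.1 + 729.12 = 1537.01
ΣP(Q1 2013)Q(Q1 2013) = 1.63×127 + 7.04×40 + 2.79×130 + 9.34×93 = 207.01 + 281.6 + 362.7 + 868.62 = 1719.93
L = 1537.01 / 1719.93 × 100 = 89.3647
Paasche component (current-period weights):
ΣP(Q2 2013)Q(Q2 2013) = 1.57×118 + 6.86×42 + 2.57×134 + 7.84×71 = 185.26 + 288.12 + 344.38 + 556.64 = 1374.4
ΣP(Q1 2013)Q(Q2 2013) = 1.63×118 + 7.04×42 + 2.79×134 + 9.34×71 = 192.34 + 295.68 + 373.86 + 663.14 = 1525.02
P = 1374.4 / 1525.02 × 100 = 90.1234
Fisher = √(L × P) = √(89.3647 × 90.1234) = 89.7432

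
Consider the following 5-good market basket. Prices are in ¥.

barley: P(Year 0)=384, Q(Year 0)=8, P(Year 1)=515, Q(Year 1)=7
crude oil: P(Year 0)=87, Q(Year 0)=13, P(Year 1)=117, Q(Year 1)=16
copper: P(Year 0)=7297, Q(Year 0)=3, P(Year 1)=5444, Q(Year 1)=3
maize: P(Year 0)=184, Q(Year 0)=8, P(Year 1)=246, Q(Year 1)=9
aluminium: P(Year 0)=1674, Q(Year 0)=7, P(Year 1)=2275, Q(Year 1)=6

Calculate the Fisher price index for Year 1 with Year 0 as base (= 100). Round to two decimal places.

100.74

Laspeyres component (base-period weights):
ΣP(Year 1)Q(Year 0) = 515×8 + 117×13 + 5444×3 + 246×8 + 2275×7 = 4120 + 1521 + 16332 + 1968 + 15925 = 39866
ΣP(Year 0)Q(Year 0) = 384×8 + 87×13 + 7297×3 + 184×8 + 1674×7 = 3072 + 1131 + 21891 + 1472 + 11718 = 39284
L = 39866 / 39284 × 100 = 101.4815
Paasche component (current-period weights):
ΣP(Year 1)Q(Year 1) = 515×7 + 117×16 + 5444×3 + 246×9 + 2275×6 = 3605 + 1872 + 16332 + 2214 + 13650 = 37673
ΣP(Year 0)Q(Year 1) = 384×7 + 87×16 + 7297×3 + 184×9 + 1674×6 = 2688 + 1392 + 21891 + 1656 + 10044 = 37671
P = 37673 / 37671 × 100 = 100.0053
Fisher = √(L × P) = √(101.4815 × 100.0053) = 100.7407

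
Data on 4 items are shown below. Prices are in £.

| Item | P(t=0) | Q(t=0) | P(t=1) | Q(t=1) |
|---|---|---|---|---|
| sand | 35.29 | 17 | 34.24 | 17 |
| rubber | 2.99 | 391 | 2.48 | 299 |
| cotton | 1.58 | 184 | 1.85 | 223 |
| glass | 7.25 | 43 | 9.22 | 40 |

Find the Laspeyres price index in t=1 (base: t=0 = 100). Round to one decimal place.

96.5

Laspeyres price index uses base-period quantities as weights.
ΣP(t=1)·Q(t=0) = 34.24×17 + 2.48×391 + 1.85×184 + 9.22×43 = 582.08 + 969.68 + 340.4 + 396.46 = 2288.62
ΣP(t=0)·Q(t=0) = 35.29×17 + 2.99×391 + 1.58×184 + 7.25×43 = 599.93 + 1169.09 + 290.72 + 311.75 = 2371.49
Index = 2288.62 / 2371.49 × 100 = 96.5056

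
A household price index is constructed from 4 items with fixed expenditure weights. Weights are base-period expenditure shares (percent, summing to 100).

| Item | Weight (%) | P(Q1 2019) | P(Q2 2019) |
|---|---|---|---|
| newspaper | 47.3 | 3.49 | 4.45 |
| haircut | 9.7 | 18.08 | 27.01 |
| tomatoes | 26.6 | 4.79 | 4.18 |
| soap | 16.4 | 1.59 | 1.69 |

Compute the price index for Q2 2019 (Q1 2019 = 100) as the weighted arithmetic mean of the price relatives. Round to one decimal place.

newspaper: 47.3 × (4.45/3.49) = 47.3 × 1.275072 = 60.3109
haircut: 9.7 × (27.01/18.08) = 9.7 × 1.493916 = 14.4910
tomatoes: 26.6 × (4.18/4.79) = 26.6 × 0.872651 = 23.2125
soap: 16.4 × (1.69/1.59) = 16.4 × 1.062893 = 17.4314
Index = Σ wᵢ·(p₁ᵢ/p₀ᵢ) = 60.3109 + 14.4910 + 23.2125 + 17.4314 = 115.4458

115.4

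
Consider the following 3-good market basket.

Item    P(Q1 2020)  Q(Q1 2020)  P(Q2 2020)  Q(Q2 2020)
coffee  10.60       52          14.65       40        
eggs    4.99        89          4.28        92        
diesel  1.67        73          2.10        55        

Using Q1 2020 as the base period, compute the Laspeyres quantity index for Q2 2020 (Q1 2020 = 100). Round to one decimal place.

87.3

Laspeyres quantity index uses base-period prices as weights.
ΣP(Q1 2020)·Q(Q2 2020) = 10.60×40 + 4.99×92 + 1.67×55 = 424 + 459.08 + 91.85 = 974.93
ΣP(Q1 2020)·Q(Q1 2020) = 10.60×52 + 4.99×89 + 1.67×73 = 551.2 + 444.11 + 121.91 = 1117.22
Index = 974.93 / 1117.22 × 100 = 87.2639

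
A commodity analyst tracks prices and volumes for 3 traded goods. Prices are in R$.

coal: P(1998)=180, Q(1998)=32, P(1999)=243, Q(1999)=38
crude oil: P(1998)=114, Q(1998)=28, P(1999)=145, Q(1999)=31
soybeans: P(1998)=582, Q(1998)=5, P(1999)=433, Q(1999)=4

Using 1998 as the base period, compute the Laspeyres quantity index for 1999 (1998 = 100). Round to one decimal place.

Laspeyres quantity index uses base-period prices as weights.
ΣP(1998)·Q(1999) = 180×38 + 114×31 + 582×4 = 6840 + 3534 + 2328 = 12702
ΣP(1998)·Q(1998) = 180×32 + 114×28 + 582×5 = 5760 + 3192 + 2910 = 11862
Index = 12702 / 11862 × 100 = 107.0814

107.1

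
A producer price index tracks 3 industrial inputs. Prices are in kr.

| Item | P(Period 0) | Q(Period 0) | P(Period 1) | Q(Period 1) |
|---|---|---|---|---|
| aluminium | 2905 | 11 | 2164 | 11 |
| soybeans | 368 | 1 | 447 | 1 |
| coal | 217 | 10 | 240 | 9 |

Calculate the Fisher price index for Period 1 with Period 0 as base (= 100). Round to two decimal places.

Laspeyres component (base-period weights):
ΣP(Period 1)Q(Period 0) = 2164×11 + 447×1 + 240×10 = 23804 + 447 + 2400 = 26651
ΣP(Period 0)Q(Period 0) = 2905×11 + 368×1 + 217×10 = 31955 + 368 + 2170 = 34493
L = 26651 / 34493 × 100 = 77.2650
Paasche component (current-period weights):
ΣP(Period 1)Q(Period 1) = 2164×11 + 447×1 + 240×9 = 23804 + 447 + 2160 = 26411
ΣP(Period 0)Q(Period 1) = 2905×11 + 368×1 + 217×9 = 31955 + 368 + 1953 = 34276
P = 26411 / 34276 × 100 = 77.0539
Fisher = √(L × P) = √(77.2650 × 77.0539) = 77.1594

77.16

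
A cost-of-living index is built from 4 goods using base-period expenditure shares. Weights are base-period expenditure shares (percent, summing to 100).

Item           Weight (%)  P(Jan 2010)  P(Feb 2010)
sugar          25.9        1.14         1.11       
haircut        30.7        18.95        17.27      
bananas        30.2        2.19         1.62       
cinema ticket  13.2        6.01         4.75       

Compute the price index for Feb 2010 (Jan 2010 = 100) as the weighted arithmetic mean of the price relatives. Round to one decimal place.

86.0

sugar: 25.9 × (1.11/1.14) = 25.9 × 0.973684 = 25.2184
haircut: 30.7 × (17.27/18.95) = 30.7 × 0.911346 = 27.9783
bananas: 30.2 × (1.62/2.19) = 30.2 × 0.739726 = 22.3397
cinema ticket: 13.2 × (4.75/6.01) = 13.2 × 0.790349 = 10.4326
Index = Σ wᵢ·(p₁ᵢ/p₀ᵢ) = 25.2184 + 27.9783 + 22.3397 + 10.4326 = 85.9691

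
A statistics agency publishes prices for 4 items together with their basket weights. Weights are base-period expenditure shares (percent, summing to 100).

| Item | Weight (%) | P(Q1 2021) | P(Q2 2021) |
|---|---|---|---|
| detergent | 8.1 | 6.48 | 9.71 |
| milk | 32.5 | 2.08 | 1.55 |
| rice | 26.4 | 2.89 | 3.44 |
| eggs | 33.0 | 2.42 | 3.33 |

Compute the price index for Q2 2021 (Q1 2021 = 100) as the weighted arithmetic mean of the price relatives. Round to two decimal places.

detergent: 8.1 × (9.71/6.48) = 8.1 × 1.498457 = 12.1375
milk: 32.5 × (1.55/2.08) = 32.5 × 0.745192 = 24.2188
rice: 26.4 × (3.44/2.89) = 26.4 × 1.190311 = 31.4242
eggs: 33.0 × (3.33/2.42) = 33.0 × 1.376033 = 45.4091
Index = Σ wᵢ·(p₁ᵢ/p₀ᵢ) = 12.1375 + 24.2188 + 31.4242 + 45.4091 = 113.1896

113.19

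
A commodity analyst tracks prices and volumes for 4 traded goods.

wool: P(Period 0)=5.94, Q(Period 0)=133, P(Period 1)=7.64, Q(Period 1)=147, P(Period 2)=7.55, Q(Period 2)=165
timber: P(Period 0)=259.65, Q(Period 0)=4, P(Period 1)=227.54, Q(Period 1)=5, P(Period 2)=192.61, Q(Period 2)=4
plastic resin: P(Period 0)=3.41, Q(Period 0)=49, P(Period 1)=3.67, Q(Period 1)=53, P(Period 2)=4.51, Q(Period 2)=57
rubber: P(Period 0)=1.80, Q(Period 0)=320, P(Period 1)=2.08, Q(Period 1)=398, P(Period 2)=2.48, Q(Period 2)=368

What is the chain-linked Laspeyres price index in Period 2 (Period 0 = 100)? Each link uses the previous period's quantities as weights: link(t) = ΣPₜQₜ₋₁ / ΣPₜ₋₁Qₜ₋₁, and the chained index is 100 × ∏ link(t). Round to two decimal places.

Link Period 0→Period 1:
ΣP(Period 1)Q(Period 0) = 7.64×133 + 227.54×4 + 3.67×49 + 2.08×320 = 1016.12 + 910.16 + 179.83 + 665.6 = 2771.71
ΣP(Period 0)Q(Period 0) = 5.94×133 + 259.65×4 + 3.41×49 + 1.80×320 = 790.02 + 1038.6 + 167.09 + 576 = 2571.71
link = 2771.71/2571.71 = 1.077769
Link Period 1→Period 2:
ΣP(Period 2)Q(Period 1) = 7.55×147 + 192.61×5 + 4.51×53 + 2.48×398 = 1109.85 + 963.05 + 239.03 + 987.04 = 3298.97
ΣP(Period 1)Q(Period 1) = 7.64×147 + 227.54×5 + 3.67×53 + 2.08×398 = 1123.08 + 1137.7 + 194.51 + 827.84 = 3283.13
link = 3298.97/3283.13 = 1.004825
Chained index = 100 × 1.077769 × 1.004825 = 108.2969

108.30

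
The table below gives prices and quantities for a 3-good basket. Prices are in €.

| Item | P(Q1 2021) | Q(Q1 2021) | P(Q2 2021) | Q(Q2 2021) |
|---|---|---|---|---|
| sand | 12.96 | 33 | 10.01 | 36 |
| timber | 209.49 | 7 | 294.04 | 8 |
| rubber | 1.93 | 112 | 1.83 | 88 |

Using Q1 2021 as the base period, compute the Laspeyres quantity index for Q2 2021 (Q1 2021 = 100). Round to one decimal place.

Laspeyres quantity index uses base-period prices as weights.
ΣP(Q1 2021)·Q(Q2 2021) = 12.96×36 + 209.49×8 + 1.93×88 = 466.56 + 1675.92 + 169.84 = 2312.32
ΣP(Q1 2021)·Q(Q1 2021) = 12.96×33 + 209.49×7 + 1.93×112 = 427.68 + 1466.43 + 216.16 = 2110.27
Index = 2312.32 / 2110.27 × 100 = 109.5746

109.6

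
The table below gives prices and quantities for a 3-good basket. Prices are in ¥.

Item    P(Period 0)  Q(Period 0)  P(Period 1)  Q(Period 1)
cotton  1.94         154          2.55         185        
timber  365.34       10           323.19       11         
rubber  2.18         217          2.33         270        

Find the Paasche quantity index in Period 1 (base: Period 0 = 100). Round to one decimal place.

112.7

Paasche quantity index uses current-period prices as weights.
ΣP(Period 1)·Q(Period 1) = 2.55×185 + 323.19×11 + 2.33×270 = 471.75 + 3555.09 + 629.1 = 4655.94
ΣP(Period 1)·Q(Period 0) = 2.55×154 + 323.19×10 + 2.33×217 = 392.7 + 3231.9 + 505.61 = 4130.21
Index = 4655.94 / 4130.21 × 100 = 112.7289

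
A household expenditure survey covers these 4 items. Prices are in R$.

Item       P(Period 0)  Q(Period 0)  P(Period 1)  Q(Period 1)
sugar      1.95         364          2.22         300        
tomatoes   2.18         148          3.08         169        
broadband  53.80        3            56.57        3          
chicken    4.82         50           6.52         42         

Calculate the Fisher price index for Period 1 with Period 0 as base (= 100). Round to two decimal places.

123.19

Laspeyres component (base-period weights):
ΣP(Period 1)Q(Period 0) = 2.22×364 + 3.08×148 + 56.57×3 + 6.52×50 = 808.08 + 455.84 + 169.71 + 326 = 1759.63
ΣP(Period 0)Q(Period 0) = 1.95×364 + 2.18×148 + 53.80×3 + 4.82×50 = 709.8 + 322.64 + 161.4 + 241 = 1434.84
L = 1759.63 / 1434.84 × 100 = 122.6360
Paasche component (current-period weights):
ΣP(Period 1)Q(Period 1) = 2.22×300 + 3.08×169 + 56.57×3 + 6.52×42 = 666 + 520.52 + 169.71 + 273.84 = 1630.07
ΣP(Period 0)Q(Period 1) = 1.95×300 + 2.18×169 + 53.80×3 + 4.82×42 = 585 + 368.42 + 161.4 + 202.44 = 1317.26
P = 1630.07 / 1317.26 × 100 = 123.7470
Fisher = √(L × P) = √(122.6360 × 123.7470) = 123.1902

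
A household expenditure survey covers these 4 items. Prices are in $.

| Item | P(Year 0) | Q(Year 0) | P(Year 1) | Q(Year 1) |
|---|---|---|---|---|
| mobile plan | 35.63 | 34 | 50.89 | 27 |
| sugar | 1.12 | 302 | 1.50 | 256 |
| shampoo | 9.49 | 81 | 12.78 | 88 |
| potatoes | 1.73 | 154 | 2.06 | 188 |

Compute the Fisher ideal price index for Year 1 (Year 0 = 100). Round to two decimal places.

Laspeyres component (base-period weights):
ΣP(Year 1)Q(Year 0) = 50.89×34 + 1.50×302 + 12.78×81 + 2.06×154 = 1730.26 + 453 + 1035.18 + 317.24 = 3535.68
ΣP(Year 0)Q(Year 0) = 35.63×34 + 1.12×302 + 9.49×81 + 1.73×154 = 1211.42 + 338.24 + 768.69 + 266.42 = 2584.77
L = 3535.68 / 2584.77 × 100 = 136.7890
Paasche component (current-period weights):
ΣP(Year 1)Q(Year 1) = 50.89×27 + 1.50×256 + 12.78×88 + 2.06×188 = 1374.03 + 384 + 1124.64 + 387.28 = 3269.95
ΣP(Year 0)Q(Year 1) = 35.63×27 + 1.12×256 + 9.49×88 + 1.73×188 = 962.01 + 286.72 + 835.12 + 325.24 = 2409.09
P = 3269.95 / 2409.09 × 100 = 135.7338
Fisher = √(L × P) = √(136.7890 × 135.7338) = 136.2604

136.26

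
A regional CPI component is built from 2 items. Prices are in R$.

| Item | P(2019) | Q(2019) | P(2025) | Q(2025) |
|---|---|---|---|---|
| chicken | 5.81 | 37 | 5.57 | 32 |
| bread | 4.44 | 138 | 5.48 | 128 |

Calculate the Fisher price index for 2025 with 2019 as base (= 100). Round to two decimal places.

Laspeyres component (base-period weights):
ΣP(2025)Q(2019) = 5.57×37 + 5.48×138 = 206.09 + 756.24 = 962.33
ΣP(2019)Q(2019) = 5.81×37 + 4.44×138 = 214.97 + 612.72 = 827.69
L = 962.33 / 827.69 × 100 = 116.2670
Paasche component (current-period weights):
ΣP(2025)Q(2025) = 5.57×32 + 5.48×128 = 178.24 + 701.44 = 879.68
ΣP(2019)Q(2025) = 5.81×32 + 4.44×128 = 185.92 + 568.32 = 754.24
P = 879.68 / 754.24 × 100 = 116.6313
Fisher = √(L × P) = √(116.2670 × 116.6313) = 116.4490

116.45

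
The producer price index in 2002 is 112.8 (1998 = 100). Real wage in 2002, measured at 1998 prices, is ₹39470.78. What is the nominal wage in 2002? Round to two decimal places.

44523.04

Nominal = Real × (Index/100) = 39470.78 × (112.8/100)
        = 39470.78 × 1.128 = 44523.0398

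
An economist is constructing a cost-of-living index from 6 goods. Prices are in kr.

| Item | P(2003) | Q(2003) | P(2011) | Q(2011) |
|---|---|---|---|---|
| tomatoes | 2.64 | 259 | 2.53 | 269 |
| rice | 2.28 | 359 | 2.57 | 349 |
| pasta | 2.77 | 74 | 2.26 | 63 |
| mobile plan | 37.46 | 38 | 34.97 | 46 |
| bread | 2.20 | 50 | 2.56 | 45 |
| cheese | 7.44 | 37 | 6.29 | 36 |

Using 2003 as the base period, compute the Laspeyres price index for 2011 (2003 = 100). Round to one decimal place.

Laspeyres price index uses base-period quantities as weights.
ΣP(2011)·Q(2003) = 2.53×259 + 2.57×359 + 2.26×74 + 34.97×38 + 2.56×50 + 6.29×37 = 655.27 + 922.63 + 167.24 + 1328.86 + 128 + 232.73 = 3434.73
ΣP(2003)·Q(2003) = 2.64×259 + 2.28×359 + 2.77×74 + 37.46×38 + 2.20×50 + 7.44×37 = 683.76 + 818.52 + 204.98 + 1423.48 + 110 + 275.28 = 3516.02
Index = 3434.73 / 3516.02 × 100 = 97.6880

97.7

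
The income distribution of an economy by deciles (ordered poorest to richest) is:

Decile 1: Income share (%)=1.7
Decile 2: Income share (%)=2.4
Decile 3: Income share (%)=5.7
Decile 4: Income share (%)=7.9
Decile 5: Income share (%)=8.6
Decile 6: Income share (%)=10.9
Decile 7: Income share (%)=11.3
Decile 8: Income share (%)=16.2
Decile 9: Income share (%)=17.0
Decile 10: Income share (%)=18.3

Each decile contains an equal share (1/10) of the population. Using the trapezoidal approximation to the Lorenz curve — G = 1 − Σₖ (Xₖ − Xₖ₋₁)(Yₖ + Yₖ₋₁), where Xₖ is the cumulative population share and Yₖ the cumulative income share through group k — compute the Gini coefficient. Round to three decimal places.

Cumulative income shares Yₖ: 0.0170, 0.0410, 0.0980, 0.1770, 0.2630, 0.3720, 0.4850, 0.6470, 0.8170, 1.0000
Σ (Xₖ−Xₖ₋₁)(Yₖ+Yₖ₋₁) = (1/10)(0.0170+0.0000) + (1/10)(0.0410+0.0170) + (1/10)(0.0980+0.0410) + (1/10)(0.1770+0.0980) + (1/10)(0.2630+0.1770) + (1/10)(0.3720+0.2630) + (1/10)(0.4850+0.3720) + (1/10)(0.6470+0.4850) + (1/10)(0.8170+0.6470) + (1/10)(1.0000+0.8170)
  = 0.0017 + 0.0058 + 0.0139 + 0.0275 + 0.0440 + 0.0635 + 0.0857 + 0.1132 + 0.1464 + 0.1817 = 0.6834
G = 1 − 0.6834 = 0.3166

0.317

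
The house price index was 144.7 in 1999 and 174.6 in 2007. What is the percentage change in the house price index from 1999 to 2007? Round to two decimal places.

Change = (174.6 − 144.7) / 144.7 × 100
       = 29.9 / 144.7 × 100 = 20.6634%

20.66%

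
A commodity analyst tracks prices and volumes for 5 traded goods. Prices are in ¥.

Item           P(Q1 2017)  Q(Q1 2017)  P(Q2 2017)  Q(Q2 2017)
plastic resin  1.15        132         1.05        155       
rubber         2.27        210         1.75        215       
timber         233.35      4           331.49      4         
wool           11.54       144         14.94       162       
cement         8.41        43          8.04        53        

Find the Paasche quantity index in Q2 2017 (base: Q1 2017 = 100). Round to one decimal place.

108.8

Paasche quantity index uses current-period prices as weights.
ΣP(Q2 2017)·Q(Q2 2017) = 1.05×155 + 1.75×215 + 331.49×4 + 14.94×162 + 8.04×53 = 162.75 + 376.25 + 1325.96 + 2420.28 + 426.12 = 4711.36
ΣP(Q2 2017)·Q(Q1 2017) = 1.05×132 + 1.75×210 + 331.49×4 + 14.94×144 + 8.04×43 = 138.6 + 367.5 + 1325.96 + 2151.36 + 345.72 = 4329.14
Index = 4711.36 / 4329.14 × 100 = 108.8290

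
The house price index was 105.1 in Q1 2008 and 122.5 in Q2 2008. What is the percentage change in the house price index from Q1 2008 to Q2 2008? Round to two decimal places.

Change = (122.5 − 105.1) / 105.1 × 100
       = 17.4 / 105.1 × 100 = 16.5557%

16.56%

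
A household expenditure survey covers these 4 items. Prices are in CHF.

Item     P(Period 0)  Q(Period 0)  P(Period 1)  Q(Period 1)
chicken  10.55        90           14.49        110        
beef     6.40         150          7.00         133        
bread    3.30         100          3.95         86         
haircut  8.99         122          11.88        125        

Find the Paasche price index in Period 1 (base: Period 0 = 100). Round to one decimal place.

127.2

Paasche price index uses current-period quantities as weights.
ΣP(Period 1)·Q(Period 1) = 14.49×110 + 7.00×133 + 3.95×86 + 11.88×125 = 1593.9 + 931 + 339.7 + 1485 = 4349.6
ΣP(Period 0)·Q(Period 1) = 10.55×110 + 6.40×133 + 3.30×86 + 8.99×125 = 1160.5 + 851.2 + 283.8 + 1123.75 = 3419.25
Index = 4349.6 / 3419.25 × 100 = 127.2092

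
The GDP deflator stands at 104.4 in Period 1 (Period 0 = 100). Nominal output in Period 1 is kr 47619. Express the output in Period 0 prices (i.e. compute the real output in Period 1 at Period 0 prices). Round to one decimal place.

45612.1

Real = Nominal ÷ (Index/100) = 47619 ÷ (104.4/100)
     = 47619 ÷ 1.044 = 45612.0690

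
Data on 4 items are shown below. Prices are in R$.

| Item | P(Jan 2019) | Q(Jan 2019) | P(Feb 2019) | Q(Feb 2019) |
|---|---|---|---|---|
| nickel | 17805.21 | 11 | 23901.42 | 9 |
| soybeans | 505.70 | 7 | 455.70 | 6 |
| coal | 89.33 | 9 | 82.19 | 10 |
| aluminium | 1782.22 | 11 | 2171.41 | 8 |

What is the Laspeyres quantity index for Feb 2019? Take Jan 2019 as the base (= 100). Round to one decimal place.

81.2

Laspeyres quantity index uses base-period prices as weights.
ΣP(Jan 2019)·Q(Feb 2019) = 17805.21×9 + 505.70×6 + 89.33×10 + 1782.22×8 = 160246.89 + 3034.2 + 893.3 + 14257.76 = 178432.15
ΣP(Jan 2019)·Q(Jan 2019) = 17805.21×11 + 505.70×7 + 89.33×9 + 1782.22×11 = 195857.31 + 3539.9 + 803.97 + 19604.42 = 219805.6
Index = 178432.15 / 219805.6 × 100 = 81.1773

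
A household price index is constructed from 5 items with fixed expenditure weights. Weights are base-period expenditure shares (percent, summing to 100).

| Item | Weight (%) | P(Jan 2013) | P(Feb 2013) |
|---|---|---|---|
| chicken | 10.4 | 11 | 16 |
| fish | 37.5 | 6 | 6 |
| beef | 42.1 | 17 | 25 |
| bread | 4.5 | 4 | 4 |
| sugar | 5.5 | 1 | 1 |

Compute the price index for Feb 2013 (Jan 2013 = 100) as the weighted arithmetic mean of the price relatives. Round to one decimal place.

124.5

chicken: 10.4 × (16/11) = 10.4 × 1.454545 = 15.1273
fish: 37.5 × (6/6) = 37.5 × 1.000000 = 37.5000
beef: 42.1 × (25/17) = 42.1 × 1.470588 = 61.9118
bread: 4.5 × (4/4) = 4.5 × 1.000000 = 4.5000
sugar: 5.5 × (1/1) = 5.5 × 1.000000 = 5.5000
Index = Σ wᵢ·(p₁ᵢ/p₀ᵢ) = 15.1273 + 37.5000 + 61.9118 + 4.5000 + 5.5000 = 124.5390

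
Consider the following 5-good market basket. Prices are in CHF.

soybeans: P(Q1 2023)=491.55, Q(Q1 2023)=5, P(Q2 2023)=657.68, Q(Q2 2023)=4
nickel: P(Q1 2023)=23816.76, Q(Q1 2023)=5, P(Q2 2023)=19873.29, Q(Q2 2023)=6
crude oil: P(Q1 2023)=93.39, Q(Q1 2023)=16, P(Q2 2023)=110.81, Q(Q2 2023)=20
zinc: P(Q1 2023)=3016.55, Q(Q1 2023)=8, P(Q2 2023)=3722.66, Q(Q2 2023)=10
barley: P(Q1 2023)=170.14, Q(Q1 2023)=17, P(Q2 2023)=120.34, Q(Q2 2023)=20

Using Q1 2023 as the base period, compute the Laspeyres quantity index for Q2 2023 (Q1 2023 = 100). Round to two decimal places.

120.15

Laspeyres quantity index uses base-period prices as weights.
ΣP(Q1 2023)·Q(Q2 2023) = 491.55×4 + 23816.76×6 + 93.39×20 + 3016.55×10 + 170.14×20 = 1966.2 + 142900.56 + 1867.8 + 30165.5 + 3402.8 = 180302.86
ΣP(Q1 2023)·Q(Q1 2023) = 491.55×5 + 23816.76×5 + 93.39×16 + 3016.55×8 + 170.14×17 = 2457.75 + 119083.8 + 1494.24 + 24132.4 + 2892.38 = 150060.57
Index = 180302.86 / 150060.57 × 100 = 120.1534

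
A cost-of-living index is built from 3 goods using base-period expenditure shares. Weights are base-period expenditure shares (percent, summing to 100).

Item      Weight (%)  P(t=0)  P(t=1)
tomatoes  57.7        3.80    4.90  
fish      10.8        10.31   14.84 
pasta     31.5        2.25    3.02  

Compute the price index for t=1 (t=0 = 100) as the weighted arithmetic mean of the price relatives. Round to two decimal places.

tomatoes: 57.7 × (4.90/3.80) = 57.7 × 1.289474 = 74.4026
fish: 10.8 × (14.84/10.31) = 10.8 × 1.439379 = 15.5453
pasta: 31.5 × (3.02/2.25) = 31.5 × 1.342222 = 42.2800
Index = Σ wᵢ·(p₁ᵢ/p₀ᵢ) = 74.4026 + 15.5453 + 42.2800 = 132.2279

132.23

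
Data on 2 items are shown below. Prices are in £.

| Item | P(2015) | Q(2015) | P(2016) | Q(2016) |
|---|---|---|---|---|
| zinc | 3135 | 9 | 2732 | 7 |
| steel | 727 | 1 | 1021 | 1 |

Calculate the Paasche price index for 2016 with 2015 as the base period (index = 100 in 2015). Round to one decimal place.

Paasche price index uses current-period quantities as weights.
ΣP(2016)·Q(2016) = 2732×7 + 1021×1 = 19124 + 1021 = 20145
ΣP(2015)·Q(2016) = 3135×7 + 727×1 = 21945 + 727 = 22672
Index = 20145 / 22672 × 100 = 88.8541

88.9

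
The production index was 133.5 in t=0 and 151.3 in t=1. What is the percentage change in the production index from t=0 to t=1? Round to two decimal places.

13.33%

Change = (151.3 − 133.5) / 133.5 × 100
       = 17.8 / 133.5 × 100 = 13.3333%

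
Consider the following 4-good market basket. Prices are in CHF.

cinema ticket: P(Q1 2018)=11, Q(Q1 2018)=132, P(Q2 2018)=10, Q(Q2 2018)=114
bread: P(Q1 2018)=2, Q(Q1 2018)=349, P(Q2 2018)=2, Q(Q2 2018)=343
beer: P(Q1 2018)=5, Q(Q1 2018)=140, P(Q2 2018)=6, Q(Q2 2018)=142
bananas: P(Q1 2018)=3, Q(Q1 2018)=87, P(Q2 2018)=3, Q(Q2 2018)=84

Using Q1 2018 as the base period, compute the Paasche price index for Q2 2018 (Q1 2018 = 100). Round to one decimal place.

Paasche price index uses current-period quantities as weights.
ΣP(Q2 2018)·Q(Q2 2018) = 10×114 + 2×343 + 6×142 + 3×84 = 1140 + 686 + 852 + 252 = 2930
ΣP(Q1 2018)·Q(Q2 2018) = 11×114 + 2×343 + 5×142 + 3×84 = 1254 + 686 + 710 + 252 = 2902
Index = 2930 / 2902 × 100 = 100.9649

101.0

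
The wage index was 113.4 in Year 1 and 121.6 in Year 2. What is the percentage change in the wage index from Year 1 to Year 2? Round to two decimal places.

7.23%

Change = (121.6 − 113.4) / 113.4 × 100
       = 8.2 / 113.4 × 100 = 7.2310%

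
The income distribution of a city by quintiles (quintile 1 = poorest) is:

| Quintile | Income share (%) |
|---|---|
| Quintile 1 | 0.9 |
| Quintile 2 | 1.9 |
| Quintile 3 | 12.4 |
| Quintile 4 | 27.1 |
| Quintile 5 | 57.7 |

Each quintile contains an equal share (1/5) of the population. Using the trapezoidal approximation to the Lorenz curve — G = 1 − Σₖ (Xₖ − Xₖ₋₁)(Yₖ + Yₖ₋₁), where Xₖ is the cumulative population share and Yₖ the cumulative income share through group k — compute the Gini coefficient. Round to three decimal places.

Cumulative income shares Yₖ: 0.0090, 0.0280, 0.1520, 0.4230, 1.0000
Σ (Xₖ−Xₖ₋₁)(Yₖ+Yₖ₋₁) = (1/5)(0.0090+0.0000) + (1/5)(0.0280+0.0090) + (1/5)(0.1520+0.0280) + (1/5)(0.4230+0.1520) + (1/5)(1.0000+0.4230)
  = 0.0018 + 0.0074 + 0.0360 + 0.1150 + 0.2846 = 0.4448
G = 1 − 0.4448 = 0.5552

0.555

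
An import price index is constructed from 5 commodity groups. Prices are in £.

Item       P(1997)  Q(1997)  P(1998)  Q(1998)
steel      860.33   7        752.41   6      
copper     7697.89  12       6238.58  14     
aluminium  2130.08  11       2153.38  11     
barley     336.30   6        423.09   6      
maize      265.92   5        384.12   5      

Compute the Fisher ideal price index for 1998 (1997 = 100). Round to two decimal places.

Laspeyres component (base-period weights):
ΣP(1998)Q(1997) = 752.41×7 + 6238.58×12 + 2153.38×11 + 423.09×6 + 384.12×5 = 5266.87 + 74862.96 + 23687.18 + 2538.54 + 1920.6 = 108276.15
ΣP(1997)Q(1997) = 860.33×7 + 7697.89×12 + 2130.08×11 + 336.30×6 + 265.92×5 = 6022.31 + 92374.68 + 23430.88 + 2017.8 + 1329.6 = 125175.27
L = 108276.15 / 125175.27 × 100 = 86.4996
Paasche component (current-period weights):
ΣP(1998)Q(1998) = 752.41×6 + 6238.58×14 + 2153.38×11 + 423.09×6 + 384.12×5 = 4514.46 + 87340.12 + 23687.18 + 2538.54 + 1920.6 = 120000.9
ΣP(1997)Q(1998) = 860.33×6 + 7697.89×14 + 2130.08×11 + 336.30×6 + 265.92×5 = 5161.98 + 107770.46 + 23430.88 + 2017.8 + 1329.6 = 139710.72
P = 120000.9 / 139710.72 × 100 = 85.8924
Fisher = √(L × P) = √(86.4996 × 85.8924) = 86.1955

86.20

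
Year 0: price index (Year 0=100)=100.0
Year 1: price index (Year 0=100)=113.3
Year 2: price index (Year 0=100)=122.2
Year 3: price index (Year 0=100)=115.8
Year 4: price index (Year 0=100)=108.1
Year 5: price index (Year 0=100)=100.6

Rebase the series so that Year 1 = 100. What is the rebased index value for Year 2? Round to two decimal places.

107.86

Rebased(Year 2) = 122.2 / 113.3 × 100 = 107.8553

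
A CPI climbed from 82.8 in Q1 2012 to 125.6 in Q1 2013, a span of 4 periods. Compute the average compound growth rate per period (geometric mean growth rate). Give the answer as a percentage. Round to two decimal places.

10.98%

Growth factor = (125.6/82.8)^(1/4) = (1.516908)^(1/4) = 1.109787
Growth rate = 1.109787 − 1 = 0.109787 = 10.9787%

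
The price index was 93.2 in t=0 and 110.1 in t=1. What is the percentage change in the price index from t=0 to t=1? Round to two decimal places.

Change = (110.1 − 93.2) / 93.2 × 100
       = 16.9 / 93.2 × 100 = 18.1330%

18.13%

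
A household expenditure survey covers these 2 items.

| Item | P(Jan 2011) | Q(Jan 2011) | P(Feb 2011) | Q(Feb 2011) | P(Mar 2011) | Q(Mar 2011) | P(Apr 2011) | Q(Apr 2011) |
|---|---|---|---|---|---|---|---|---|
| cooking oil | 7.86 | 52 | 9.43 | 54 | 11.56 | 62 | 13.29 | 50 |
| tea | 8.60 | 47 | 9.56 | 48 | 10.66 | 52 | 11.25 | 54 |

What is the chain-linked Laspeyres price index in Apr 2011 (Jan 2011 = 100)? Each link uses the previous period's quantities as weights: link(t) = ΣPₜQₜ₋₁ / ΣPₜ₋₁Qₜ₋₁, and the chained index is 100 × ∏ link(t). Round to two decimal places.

150.35

Link Jan 2011→Feb 2011:
ΣP(Feb 2011)Q(Jan 2011) = 9.43×52 + 9.56×47 = 490.36 + 449.32 = 939.68
ΣP(Jan 2011)Q(Jan 2011) = 7.86×52 + 8.60×47 = 408.72 + 404.2 = 812.92
link = 939.68/812.92 = 1.155932
Link Feb 2011→Mar 2011:
ΣP(Mar 2011)Q(Feb 2011) = 11.56×54 + 10.66×48 = 624.24 + 511.68 = 1135.92
ΣP(Feb 2011)Q(Feb 2011) = 9.43×54 + 9.56×48 = 509.22 + 458.88 = 968.1
link = 1135.92/968.1 = 1.173350
Link Mar 2011→Apr 2011:
ΣP(Apr 2011)Q(Mar 2011) = 13.29×62 + 11.25×52 = 823.98 + 585 = 1408.98
ΣP(Mar 2011)Q(Mar 2011) = 11.56×62 + 10.66×52 = 716.72 + 554.32 = 1271.04
link = 1408.98/1271.04 = 1.108525
Chained index = 100 × 1.155932 × 1.173350 × 1.108525 = 150.3507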